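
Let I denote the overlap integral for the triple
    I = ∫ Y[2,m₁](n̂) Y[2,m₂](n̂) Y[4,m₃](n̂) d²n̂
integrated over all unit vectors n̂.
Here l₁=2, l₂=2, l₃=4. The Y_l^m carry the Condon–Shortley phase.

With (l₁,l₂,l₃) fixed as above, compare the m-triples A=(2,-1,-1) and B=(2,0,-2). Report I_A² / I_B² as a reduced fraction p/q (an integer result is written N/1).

1/3

l's match ⇒ only the (l;m) 3-j factors differ between A and B.
A: triangle coeff Δ(2,2,4) = 1/630; Σ_t [0,0]: t=0:+1/144 = 1/144; (3j)²=1/126 [(2 2 4; 2 -1 -1)], sign=-1
B: triangle coeff Δ(2,2,4) = 1/630; Σ_t [0,0]: t=0:+1/96 = 1/96; (3j)²=1/42 [(2 2 4; 2 0 -2)], sign=+1
I_A²/I_B² = (1/126)/(1/42) = 1/3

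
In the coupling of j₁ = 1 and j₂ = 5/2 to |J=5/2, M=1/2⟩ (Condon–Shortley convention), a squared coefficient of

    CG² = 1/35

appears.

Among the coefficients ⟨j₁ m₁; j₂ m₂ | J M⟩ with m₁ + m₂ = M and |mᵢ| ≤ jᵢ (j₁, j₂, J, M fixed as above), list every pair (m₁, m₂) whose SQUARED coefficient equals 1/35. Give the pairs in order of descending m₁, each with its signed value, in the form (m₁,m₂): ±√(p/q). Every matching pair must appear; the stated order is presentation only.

Admissible pairs with m₁+m₂ = M = 1/2: (-1,3/2), (0,1/2), (1,-1/2)
  (m₁,m₂)=(1,-1/2): CG² = 18/35, CG = +√(18/35)
  (m₁,m₂)=(0,1/2): CG² = 1/35, CG = −√(1/35)   ← matches the target
  (m₁,m₂)=(-1,3/2): CG² = 16/35, CG = −√(16/35)
Pairs with CG² = 1/35: (0,1/2): −√(1/35)

(0,1/2): −√(1/35)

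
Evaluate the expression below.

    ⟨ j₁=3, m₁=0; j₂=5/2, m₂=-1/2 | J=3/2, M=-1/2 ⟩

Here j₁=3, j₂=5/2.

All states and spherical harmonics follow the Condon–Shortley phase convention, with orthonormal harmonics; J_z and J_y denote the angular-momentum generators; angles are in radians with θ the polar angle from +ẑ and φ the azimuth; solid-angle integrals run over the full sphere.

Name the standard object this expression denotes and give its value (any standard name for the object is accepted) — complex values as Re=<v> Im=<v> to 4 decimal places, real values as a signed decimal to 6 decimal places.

Clebsch–Gordan coefficient, +√(4/35) ≈ +0.338062

This is a Clebsch–Gordan (vector-coupling) coefficient.
triangle: 4!·2!·1!/8! = 48/40320
(j±m)!: 3!·3!·2!·3!·1!·2! = 864
prefactor² = (2J+1)·Δ·N² = 144/35
  k=1: −1/(1!·3!·2!·1!·0!·0!) = -1/12
  k=2: +1/(2!·2!·1!·0!·1!·1!) = 1/4
Σ = 1/6  ⇒  CG² = 144/35·(1/6)² = 4/35
CG = +√(4/35) = +0.338062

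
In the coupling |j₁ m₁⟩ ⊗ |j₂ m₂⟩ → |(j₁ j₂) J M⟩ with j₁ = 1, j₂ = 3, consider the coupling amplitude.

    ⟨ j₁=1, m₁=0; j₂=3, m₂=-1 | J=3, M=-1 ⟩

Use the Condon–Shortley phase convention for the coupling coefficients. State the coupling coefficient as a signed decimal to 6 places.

+0.288675  (= +√(1/12))

j₁+j₂−J=1  J+j₁−j₂=1  J−j₁+j₂=5  j₁+j₂+J+1=8
(j₁±m₁, j₂±m₂, J±M) = (1,1,2,4,2,4)
P² = 48
sum k=0..1:
  [0] +1/12 = 1/12
  [1] −1/24 = -1/24
S = 1/24
C² = P²·S² = 1/12 ; C = +0.288675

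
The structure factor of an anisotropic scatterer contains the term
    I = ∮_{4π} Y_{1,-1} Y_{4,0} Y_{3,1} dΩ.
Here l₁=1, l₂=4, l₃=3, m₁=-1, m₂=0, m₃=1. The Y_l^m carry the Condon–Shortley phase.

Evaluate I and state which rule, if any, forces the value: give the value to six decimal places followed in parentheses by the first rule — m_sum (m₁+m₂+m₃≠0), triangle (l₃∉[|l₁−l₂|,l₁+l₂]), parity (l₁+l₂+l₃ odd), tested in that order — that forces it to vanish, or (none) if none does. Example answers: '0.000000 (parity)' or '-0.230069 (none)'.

Checks pass: Σm=0; 8 even; l₃=3∈[3,5].
(2·1+1)(2·4+1)(2·3+1) = 189
Δ: 2! 0! 6! / 9! → 1/252
sum: t=1:−1/36 = -1/36
3j²(1 4 3; 0 0 0) = Δ·Π!·Σ² = 4/63  (sign +1)
sum: t=2:+1/96 = 1/96
3j²(1 4 3; -1 0 1) = Δ·Π!·Σ² = 1/42  (sign +1)
combine: 4πI² = 189·4/63·1/42 = 2/7
take √, sign +1: I = 0.15078601
No selection rule forces the value: the integral is nonzero (none).

0.150786 (none)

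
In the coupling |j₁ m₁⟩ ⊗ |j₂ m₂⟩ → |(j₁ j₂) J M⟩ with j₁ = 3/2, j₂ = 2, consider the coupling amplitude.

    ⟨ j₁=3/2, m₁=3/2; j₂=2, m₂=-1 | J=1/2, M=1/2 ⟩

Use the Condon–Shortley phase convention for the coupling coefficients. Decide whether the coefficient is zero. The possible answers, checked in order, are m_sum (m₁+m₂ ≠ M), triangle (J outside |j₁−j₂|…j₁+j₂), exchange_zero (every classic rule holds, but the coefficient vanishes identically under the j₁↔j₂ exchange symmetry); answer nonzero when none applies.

nonzero

m-sum: m₁+m₂ = 3/2+(-1) = 1/2, M = 1/2  ✓
triangle: |j₁−j₂| = 1/2 ≤ J = 1/2 ≤ j₁+j₂ = 7/2  ✓
exchange: j₁≠j₂ or m₁≠m₂ — the exchange symmetry imposes no constraint here
value check: CG = +√(1/10) = +0.316228 ≠ 0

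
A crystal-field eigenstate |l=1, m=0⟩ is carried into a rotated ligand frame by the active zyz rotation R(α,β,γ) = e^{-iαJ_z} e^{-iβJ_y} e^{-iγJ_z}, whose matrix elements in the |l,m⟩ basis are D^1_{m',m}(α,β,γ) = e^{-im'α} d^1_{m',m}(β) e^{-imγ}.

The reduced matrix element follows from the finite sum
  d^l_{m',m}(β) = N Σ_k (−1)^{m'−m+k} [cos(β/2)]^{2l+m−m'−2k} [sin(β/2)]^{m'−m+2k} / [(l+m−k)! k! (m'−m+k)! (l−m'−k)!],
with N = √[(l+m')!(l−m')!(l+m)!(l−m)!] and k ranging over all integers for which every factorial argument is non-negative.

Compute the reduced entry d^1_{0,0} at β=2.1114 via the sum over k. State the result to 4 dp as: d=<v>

d^1_{0,0}(β=2.1114) via the finite sum:
c=cos(2.111400/2)=0.492619, s=sin(2.111400/2)=0.870245; N=√[1·1·1·1]=1.000000
k∈{0,1} keeps every argument non-negative
  k=0: (−1)^0·1.0000/(1)·0.4926^2·0.8702^0 = +0.242673
  k=1: (−1)^1·1.0000/(1)·0.4926^0·0.8702^2 = -0.757327
d^1_{0,0}(2.1114) = +0.242673 -0.757327 = -0.514654

d=-0.5147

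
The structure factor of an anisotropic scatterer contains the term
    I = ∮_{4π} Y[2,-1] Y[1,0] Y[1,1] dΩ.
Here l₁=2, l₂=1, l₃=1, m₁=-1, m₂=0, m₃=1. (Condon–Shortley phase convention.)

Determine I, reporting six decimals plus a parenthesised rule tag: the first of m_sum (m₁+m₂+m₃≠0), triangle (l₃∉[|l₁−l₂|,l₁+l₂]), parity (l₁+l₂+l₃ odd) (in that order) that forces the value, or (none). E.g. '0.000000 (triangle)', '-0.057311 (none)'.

Checks pass: Σm=0; 4 even; l₃=1∈[1,3].
(2·2+1)(2·1+1)(2·1+1) = 45
Δ: 2! 2! 0! / 5! → 1/30
sum: t=1:−1/1 = -1/1
3j²(2 1 1; 0 0 0) = Δ·Π!·Σ² = 2/15  (sign +1)
sum: t=1:−1/2 = -1/2
3j²(2 1 1; -1 0 1) = Δ·Π!·Σ² = 1/10  (sign -1)
combine: 4πI² = 45·2/15·1/10 = 3/5
take √, sign -1: I = -0.21850969
No selection rule forces the value: the integral is nonzero (none).

-0.218510 (none)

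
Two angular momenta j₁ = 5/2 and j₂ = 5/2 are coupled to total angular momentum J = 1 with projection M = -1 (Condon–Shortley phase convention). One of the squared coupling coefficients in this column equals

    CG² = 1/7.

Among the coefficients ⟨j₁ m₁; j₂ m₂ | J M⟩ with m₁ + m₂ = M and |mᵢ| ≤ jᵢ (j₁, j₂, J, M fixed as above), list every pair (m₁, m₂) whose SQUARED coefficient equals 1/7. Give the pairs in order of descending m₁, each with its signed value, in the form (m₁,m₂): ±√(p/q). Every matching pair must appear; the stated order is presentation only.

Admissible pairs with m₁+m₂ = M = -1: (-5/2,3/2), (-3/2,1/2), (-1/2,-1/2), (1/2,-3/2), (3/2,-5/2)
  (m₁,m₂)=(3/2,-5/2): CG² = 1/7, CG = +√(1/7)   ← matches the target
  (m₁,m₂)=(1/2,-3/2): CG² = 8/35, CG = −√(8/35)
  (m₁,m₂)=(-1/2,-1/2): CG² = 9/35, CG = +√(9/35)
  (m₁,m₂)=(-3/2,1/2): CG² = 8/35, CG = −√(8/35)
  (m₁,m₂)=(-5/2,3/2): CG² = 1/7, CG = +√(1/7)   ← matches the target
Pairs with CG² = 1/7: (3/2,-5/2): +√(1/7); (-5/2,3/2): +√(1/7)

(3/2,-5/2): +√(1/7); (-5/2,3/2): +√(1/7)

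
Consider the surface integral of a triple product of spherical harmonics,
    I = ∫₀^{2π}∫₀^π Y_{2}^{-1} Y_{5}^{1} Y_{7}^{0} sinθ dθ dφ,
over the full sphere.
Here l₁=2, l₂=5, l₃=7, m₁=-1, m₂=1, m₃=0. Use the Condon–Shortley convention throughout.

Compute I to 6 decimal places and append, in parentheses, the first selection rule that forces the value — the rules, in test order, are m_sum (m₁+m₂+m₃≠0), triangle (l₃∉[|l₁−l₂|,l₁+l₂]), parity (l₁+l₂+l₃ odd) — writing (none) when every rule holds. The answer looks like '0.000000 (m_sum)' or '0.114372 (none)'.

Checks pass: Σm=0; 14 even; l₃=7∈[3,7].
(2·2+1)(2·5+1)(2·7+1) = 825
Δ: 0! 4! 10! / 15! → 1/15015
sum: t=0:+1/57600 = 1/57600
3j²(2 5 7; 0 0 0) = Δ·Π!·Σ² = 21/715  (sign -1)
sum: t=0:+1/103680 = 1/103680
3j²(2 5 7; -1 1 0) = Δ·Π!·Σ² = 7/429  (sign -1)
combine: 4πI² = 825·21/715·7/429 = 735/1859
take √, sign +1: I = 0.17737771
No selection rule forces the value: the integral is nonzero (none).

0.177378 (none)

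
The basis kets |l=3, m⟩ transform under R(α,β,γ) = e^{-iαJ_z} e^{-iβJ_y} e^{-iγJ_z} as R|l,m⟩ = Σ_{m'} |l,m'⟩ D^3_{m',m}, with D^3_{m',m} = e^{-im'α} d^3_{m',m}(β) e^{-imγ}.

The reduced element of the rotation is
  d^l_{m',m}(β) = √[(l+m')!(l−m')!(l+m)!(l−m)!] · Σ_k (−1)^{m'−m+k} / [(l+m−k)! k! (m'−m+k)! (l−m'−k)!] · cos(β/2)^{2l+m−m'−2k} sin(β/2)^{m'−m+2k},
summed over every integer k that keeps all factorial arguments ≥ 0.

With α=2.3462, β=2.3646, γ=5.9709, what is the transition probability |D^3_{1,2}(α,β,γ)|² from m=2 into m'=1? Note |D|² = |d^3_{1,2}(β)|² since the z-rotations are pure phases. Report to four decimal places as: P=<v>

P=0.0623

First d^3_{1,2}(β=2.3646), then the phase factors e^{-i(1)α} and e^{-i(2)γ}:
c=cos(2.364600/2)=0.378797, s=sin(2.364600/2)=0.925480; N=√[24·2·120·1]=75.894664
The bounds max(0,m−m')=1 and min(l+m,l−m')=2 give 2 terms
  k=1: (−1)^0·75.8947/(24)·0.3788^5·0.9255^1 = +0.022824
  k=2: (−1)^1·75.8947/(12)·0.3788^3·0.9255^3 = -0.272490
d^3_{1,2}(2.3646) = +0.022824 -0.272490 = -0.249666
|D^3_{1,2}|² = |d^3_{1,2}(β)|² = (-0.249666)² = 0.062333 (the z-rotation phases have unit modulus)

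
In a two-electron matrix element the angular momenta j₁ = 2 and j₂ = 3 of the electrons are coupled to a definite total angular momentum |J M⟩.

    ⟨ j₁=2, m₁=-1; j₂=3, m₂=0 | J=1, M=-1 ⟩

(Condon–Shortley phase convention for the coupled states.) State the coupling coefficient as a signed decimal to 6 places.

triangle: 4!*0!*2!/7! = 48/5040
(j±m)!: 1!*3!*3!*3!*0!*2! = 432
prefactor² = (2J+1)*Δ*N² = 432/35
  k=3: −1/(3!*1!*0!*0!*0!*2!) = -1/12
Σ = -1/12  ⇒  CG² = 432/35*(-1/12)² = 3/35
CG = −√(3/35) = -0.292770

-0.292770  (= −√(3/35))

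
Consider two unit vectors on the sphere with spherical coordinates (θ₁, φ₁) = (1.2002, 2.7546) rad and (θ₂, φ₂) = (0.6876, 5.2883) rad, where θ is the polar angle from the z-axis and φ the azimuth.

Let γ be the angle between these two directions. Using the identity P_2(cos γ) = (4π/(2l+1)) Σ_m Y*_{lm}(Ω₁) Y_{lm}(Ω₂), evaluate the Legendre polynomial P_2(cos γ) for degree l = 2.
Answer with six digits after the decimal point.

-0.436508

Addition theorem: P_2(cos γ) = (4π/5) Σ_m Y*_{lm}(Ω₁) Y_{lm}(Ω₂), m = −2…2:
  term(m=-2) = +0.018152+0.048964i   from Y*(Ω₁)=+0.240003-0.234586i, Y(Ω₂)=-0.063302+0.142142i
  term(m=-1) = -0.081116-0.056440i   from Y*(Ω₁)=-0.241513+0.098427i, Y(Ω₂)=+0.206353+0.317789i
  term(m=+0) = -0.047752-0.000000i   from Y*(Ω₁)=-0.191284-0.000000i, Y(Ω₂)=+0.249641+0.000000i
  term(m=+1) = -0.081116+0.056440i   from Y*(Ω₁)=+0.241513+0.098427i, Y(Ω₂)=-0.206353+0.317789i
  term(m=+2) = +0.018152-0.048964i   from Y*(Ω₁)=+0.240003+0.234586i, Y(Ω₂)=-0.063302-0.142142i
Σ over m = -0.173681+0.000000i; ×(4π/5) → -0.436508+0.000000i. Real part: -0.436508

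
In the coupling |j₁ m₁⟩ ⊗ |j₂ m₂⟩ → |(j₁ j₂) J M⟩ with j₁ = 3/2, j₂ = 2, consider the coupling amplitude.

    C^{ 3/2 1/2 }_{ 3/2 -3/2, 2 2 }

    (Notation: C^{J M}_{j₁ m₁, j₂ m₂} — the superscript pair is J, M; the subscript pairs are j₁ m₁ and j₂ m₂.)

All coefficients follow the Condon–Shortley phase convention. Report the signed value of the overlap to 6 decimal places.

+0.632456  (= +√(2/5))

√[4·2!1!2!/6! · 0!3!4!0!2!1!] = √(32/5)
  +(−1)^2/∏(2,0,1,2,0,0)! = 1/4  (running 1/4)
⟨..|..⟩ = √(32/5)·(1/4) = +0.632456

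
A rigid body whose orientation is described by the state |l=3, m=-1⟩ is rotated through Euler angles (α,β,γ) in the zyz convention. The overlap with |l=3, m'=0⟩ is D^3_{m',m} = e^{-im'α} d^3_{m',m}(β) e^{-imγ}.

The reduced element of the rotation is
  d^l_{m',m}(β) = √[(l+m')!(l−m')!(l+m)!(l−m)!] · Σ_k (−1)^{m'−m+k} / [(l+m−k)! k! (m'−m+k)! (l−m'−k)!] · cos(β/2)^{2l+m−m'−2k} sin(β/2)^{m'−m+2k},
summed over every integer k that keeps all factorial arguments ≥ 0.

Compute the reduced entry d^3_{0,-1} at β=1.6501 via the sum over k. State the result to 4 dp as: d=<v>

d^3_{0,-1}(β=1.6501) via the finite sum:
With c≡cos(β/2)=0.678520 and s≡sin(β/2)=0.734582, N=[6·6·2·24]^{1/2}=41.569219
k∈{0,1,2} keeps every argument non-negative
  k=0: (−1)^1·41.5692/(12)·0.6785^5·0.7346^1 = -0.365969
  k=1: (−1)^2·41.5692/(4)·0.6785^3·0.7346^3 = +1.286828
  k=2: (−1)^3·41.5692/(12)·0.6785^1·0.7346^5 = -0.502752
d^3_{0,-1}(1.6501) = -0.365969 +1.286828 -0.502752 = +0.418107

d=0.4181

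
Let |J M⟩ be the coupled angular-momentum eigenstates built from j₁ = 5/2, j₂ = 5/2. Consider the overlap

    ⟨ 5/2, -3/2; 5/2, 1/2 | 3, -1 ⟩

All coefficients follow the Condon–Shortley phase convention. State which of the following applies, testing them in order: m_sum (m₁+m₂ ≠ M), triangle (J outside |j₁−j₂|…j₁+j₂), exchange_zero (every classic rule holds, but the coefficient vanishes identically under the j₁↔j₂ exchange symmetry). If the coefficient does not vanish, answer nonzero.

m-sum: m₁+m₂ = -3/2+1/2 = -1, M = -1  ✓
triangle: |j₁−j₂| = 0 ≤ J = 3 ≤ j₁+j₂ = 5  ✓
exchange: j₁≠j₂ or m₁≠m₂ — the exchange symmetry imposes no constraint here
value check: CG = +√(1/30) = +0.182574 ≠ 0

nonzero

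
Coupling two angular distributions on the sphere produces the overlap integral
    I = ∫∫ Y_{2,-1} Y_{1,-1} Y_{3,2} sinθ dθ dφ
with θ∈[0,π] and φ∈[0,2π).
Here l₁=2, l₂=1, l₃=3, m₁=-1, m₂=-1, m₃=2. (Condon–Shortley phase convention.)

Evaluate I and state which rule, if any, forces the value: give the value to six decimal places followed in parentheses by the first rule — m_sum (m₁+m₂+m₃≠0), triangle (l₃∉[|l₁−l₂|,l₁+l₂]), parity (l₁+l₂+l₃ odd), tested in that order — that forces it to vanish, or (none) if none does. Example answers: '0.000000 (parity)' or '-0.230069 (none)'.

0.261169 (none)

Rules hold: Σm=0, L=6 even, 1≤3≤3.
N = 5·3·7 = 105
Δ = 0!·4!·2!/7! = 1/105
Racah Σ t=0..0: t=0:+1/4 = 1/4
⇒ 3j(2 1 3; 0 0 0)² = 3/35, sgn -1
Racah Σ t=0..0: t=0:+1/12 = 1/12
⇒ 3j(2 1 3; -1 -1 2)² = 2/21, sgn -1
4πI² = N·(3j₀)²·(3jₘ)² = 6/7
I = +1·√(0.857143/4π) = 0.26116903
No selection rule forces the value: the integral is nonzero (none).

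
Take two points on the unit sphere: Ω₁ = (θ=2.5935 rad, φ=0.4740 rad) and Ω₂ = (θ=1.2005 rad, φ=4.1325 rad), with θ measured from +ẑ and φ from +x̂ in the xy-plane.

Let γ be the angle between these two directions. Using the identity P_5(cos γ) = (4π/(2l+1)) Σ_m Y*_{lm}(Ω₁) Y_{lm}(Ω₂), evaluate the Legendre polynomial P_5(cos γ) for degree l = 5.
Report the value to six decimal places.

Expand P_5 via completeness: Σ_{m} conj(Y_{5,m}) at Ω₁ times Y_{5,m} at Ω₂ —
  m=-5: (-0.012779, 0.012430) × (-0.078354, -0.317231) = (0.004945, 0.003080)  (running Σ = (0.004945, 0.003080))
  m=-4: (0.029504, -0.087504) × (-0.273067, 0.293847) = (0.017656, 0.032564)  (running Σ = (0.022601, 0.035644))
  m=-3: (0.040314, 0.268932) × (0.049367, 0.008417) = (-0.000273, 0.013616)  (running Σ = (0.022327, 0.049260))
  m=-2: (-0.271579, -0.378171) × (0.129286, 0.296636) = (0.077067, -0.129452)  (running Σ = (0.099395, -0.080193))
  m=-1: (0.288940, 0.148228) × (0.077435, -0.118220) = (0.039898, -0.022680)  (running Σ = (0.139292, -0.102873))
  m=0: (0.255559, -0.000000) × (0.292581, 0.000000) = (0.074772, 0.000000)  (running Σ = (0.214064, -0.102873))
  m=1: (-0.288940, 0.148228) × (-0.077435, -0.118220) = (0.039898, 0.022680)  (running Σ = (0.253961, -0.080193))
  m=2: (-0.271579, 0.378171) × (0.129286, -0.296636) = (0.077067, 0.129452)  (running Σ = (0.331029, 0.049260))
  m=3: (-0.040314, 0.268932) × (-0.049367, 0.008417) = (-0.000273, -0.013616)  (running Σ = (0.330755, 0.035644))
  m=4: (0.029504, 0.087504) × (-0.273067, -0.293847) = (0.017656, -0.032564)  (running Σ = (0.348412, 0.003080))
  m=5: (0.012779, 0.012430) × (0.078354, -0.317231) = (0.004945, -0.003080)  (running Σ = (0.353356, -0.000000))
Accumulated sum (0.353356, -0.000000); after 4π/(2l+1) scaling, (0.403673, -0.000000) ⇒ P_5 = 0.403673

0.403673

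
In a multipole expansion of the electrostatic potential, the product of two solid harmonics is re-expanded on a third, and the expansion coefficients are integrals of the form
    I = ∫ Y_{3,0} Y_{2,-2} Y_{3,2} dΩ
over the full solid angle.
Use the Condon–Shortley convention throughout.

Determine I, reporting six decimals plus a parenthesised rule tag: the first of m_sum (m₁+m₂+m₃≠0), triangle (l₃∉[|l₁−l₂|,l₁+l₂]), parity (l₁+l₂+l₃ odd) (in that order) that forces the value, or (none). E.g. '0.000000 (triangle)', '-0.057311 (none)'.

Checks pass: Σm=0; 8 even; l₃=3∈[1,5].
(2·3+1)(2·2+1)(2·3+1) = 245
Δ: 2! 4! 2! / 9! → 1/3780
sum: t=0:+1/24 t=1:−1/4 t=2:+1/24 = -1/6
3j²(3 2 3; 0 0 0) = Δ·Π!·Σ² = 4/105  (sign +1)
sum: t=0:+1/24 = 1/24
3j²(3 2 3; 0 -2 2) = Δ·Π!·Σ² = 1/21  (sign -1)
combine: 4πI² = 245·4/105·1/21 = 4/9
take √, sign -1: I = -0.18806319
No selection rule forces the value: the integral is nonzero (none).

-0.188063 (none)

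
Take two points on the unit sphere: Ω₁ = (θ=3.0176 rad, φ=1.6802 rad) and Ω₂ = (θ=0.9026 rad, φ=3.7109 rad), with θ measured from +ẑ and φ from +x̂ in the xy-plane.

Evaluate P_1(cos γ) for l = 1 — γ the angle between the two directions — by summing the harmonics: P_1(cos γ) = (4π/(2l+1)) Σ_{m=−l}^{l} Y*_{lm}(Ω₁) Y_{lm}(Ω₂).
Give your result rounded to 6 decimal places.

Addition theorem: P_1(cos γ) = (4π/3) Σ_m Y*_{lm}(Ω₁) Y_{lm}(Ω₂), m = −1…1:
  m=-1: Y*=(-0.004665, 0.042474)  Y=(-0.228418, 0.146186)  product (-0.005143, -0.010384)
  m=+0: Y*=(-0.484851, -0.000000)  Y=(0.302724, 0.000000)  product (-0.146776, -0.000000)
  m=+1: Y*=(0.004665, 0.042474)  Y=(0.228418, 0.146186)  product (-0.005143, 0.010384)
Total Σ_m = (-0.157063, 0.000000). Multiply by 4.188790: (-0.657904, 0.000000). P_1(cos γ) = -0.657904

-0.657904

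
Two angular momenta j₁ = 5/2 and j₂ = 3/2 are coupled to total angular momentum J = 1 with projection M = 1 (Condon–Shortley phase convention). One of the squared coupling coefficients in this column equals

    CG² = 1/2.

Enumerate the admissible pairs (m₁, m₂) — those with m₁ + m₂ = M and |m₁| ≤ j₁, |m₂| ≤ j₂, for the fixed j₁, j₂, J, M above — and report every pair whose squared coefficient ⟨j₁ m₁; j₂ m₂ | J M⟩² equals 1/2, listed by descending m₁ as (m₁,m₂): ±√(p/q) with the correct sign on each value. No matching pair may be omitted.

Admissible pairs with m₁+m₂ = M = 1: (-1/2,3/2), (1/2,1/2), (3/2,-1/2), (5/2,-3/2)
  (m₁,m₂)=(5/2,-3/2): CG² = 1/2, CG = +√(1/2)   ← matches the target
  (m₁,m₂)=(3/2,-1/2): CG² = 3/10, CG = −√(3/10)
  (m₁,m₂)=(1/2,1/2): CG² = 3/20, CG = +√(3/20)
  (m₁,m₂)=(-1/2,3/2): CG² = 1/20, CG = −√(1/20)
Pairs with CG² = 1/2: (5/2,-3/2): +√(1/2)

(5/2,-3/2): +√(1/2)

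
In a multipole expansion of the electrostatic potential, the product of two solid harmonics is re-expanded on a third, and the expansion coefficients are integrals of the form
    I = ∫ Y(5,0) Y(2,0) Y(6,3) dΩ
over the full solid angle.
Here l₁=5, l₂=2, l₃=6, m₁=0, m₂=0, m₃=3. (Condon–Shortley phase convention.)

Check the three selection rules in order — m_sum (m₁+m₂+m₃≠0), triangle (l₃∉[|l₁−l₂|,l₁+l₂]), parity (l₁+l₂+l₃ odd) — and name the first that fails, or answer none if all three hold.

Σmᵢ = 3  ✗
l₃∈[|l₁−l₂|,l₁+l₂]=[3,7], have l₃=6
Σlᵢ = 13 ⇒ odd

m_sum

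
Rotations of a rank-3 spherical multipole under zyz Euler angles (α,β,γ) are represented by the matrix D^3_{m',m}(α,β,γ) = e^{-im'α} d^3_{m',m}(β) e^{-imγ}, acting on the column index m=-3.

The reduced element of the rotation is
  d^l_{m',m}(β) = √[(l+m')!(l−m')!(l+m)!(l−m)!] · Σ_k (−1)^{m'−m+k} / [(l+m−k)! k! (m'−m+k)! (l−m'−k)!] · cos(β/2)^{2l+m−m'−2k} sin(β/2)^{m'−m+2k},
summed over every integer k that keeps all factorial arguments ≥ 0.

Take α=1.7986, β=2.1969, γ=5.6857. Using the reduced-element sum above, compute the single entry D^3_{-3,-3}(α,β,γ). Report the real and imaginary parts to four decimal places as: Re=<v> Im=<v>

Re=-0.0079 Im=-0.0040

First d^3_{-3,-3}(β=2.1969), then the phase factors e^{-i(-3)α} and e^{-i(-3)γ}:
With c≡cos(β/2)=0.454977 and s≡sin(β/2)=0.890503, N=[1·720·1·720]^{1/2}=720.000000
k: max(0,(-3)−(-3))=0 … min(3+(-3),3−(-3))=0
  k=0: (−1)^0·720.0000/(720)·0.4550^6·0.8905^0 = +0.008870
d^3_{-3,-3}(2.1969) = +0.008870
Attach z-rotation phases: D = e^{-i(-3)(1.7986)}·(+0.008870)·e^{-i(-3)(5.6857)} = -0.007941-0.003952i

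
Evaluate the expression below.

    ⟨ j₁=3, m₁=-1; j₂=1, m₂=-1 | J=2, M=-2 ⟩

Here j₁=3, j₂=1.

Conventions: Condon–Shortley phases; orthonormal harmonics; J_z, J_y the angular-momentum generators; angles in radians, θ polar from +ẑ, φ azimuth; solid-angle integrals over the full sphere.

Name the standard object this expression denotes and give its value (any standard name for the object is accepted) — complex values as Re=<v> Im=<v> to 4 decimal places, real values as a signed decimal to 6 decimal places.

Clebsch–Gordan coefficient, +√(1/21) ≈ +0.218218

This is a Clebsch–Gordan (vector-coupling) coefficient.
√[5·2!4!0!/7! · 2!4!0!2!0!4!] = √(768/7)
  +(−1)^0/∏(0,2,4,0,0,0)! = 1/48  (running 1/48)
⟨..|..⟩ = √(768/7)·(1/48) = +0.218218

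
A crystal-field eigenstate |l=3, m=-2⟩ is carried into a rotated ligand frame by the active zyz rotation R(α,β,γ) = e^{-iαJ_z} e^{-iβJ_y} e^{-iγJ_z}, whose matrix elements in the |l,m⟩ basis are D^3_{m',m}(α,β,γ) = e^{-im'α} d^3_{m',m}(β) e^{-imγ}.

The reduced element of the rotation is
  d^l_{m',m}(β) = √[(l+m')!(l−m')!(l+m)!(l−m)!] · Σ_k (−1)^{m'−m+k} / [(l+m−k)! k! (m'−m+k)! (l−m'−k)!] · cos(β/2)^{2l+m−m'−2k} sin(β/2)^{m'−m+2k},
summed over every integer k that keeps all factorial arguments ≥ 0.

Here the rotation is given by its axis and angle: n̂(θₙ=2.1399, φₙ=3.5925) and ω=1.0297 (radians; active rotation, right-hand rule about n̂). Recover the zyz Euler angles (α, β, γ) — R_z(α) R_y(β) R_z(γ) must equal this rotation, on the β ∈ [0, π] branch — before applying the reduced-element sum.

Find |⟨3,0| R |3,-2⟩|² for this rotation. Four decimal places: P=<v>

Axis–angle → zyz. n̂ = (sinθₙcosφₙ, sinθₙsinφₙ, cosθₙ) = (-0.758190, -0.367096, -0.538877), ω = 1.0297.
R = I cosω + sinω [n̂]ₓ + (1−cosω) n̂n̂ᵀ gives
  R = [+0.793835, +0.596864, -0.116529; -0.326927, +0.580424, +0.745806; +0.512780, -0.553951, +0.655892]
β = atan2(√(R₁₃²+R₂₃²), R₃₃) = 0.855432; α = atan2(R₂₃, R₁₃) mod 2π = 1.725788; γ = atan2(R₃₂, −R₃₁) mod 2π = 3.965566
First d^3_{0,-2}(β=0.8554), then the phase factors e^{-i(0)α} and e^{-i(-2)γ}:
Half-angle: c=0.909916, s=0.414794. N=√(6·6·1·120)=65.726707
k∈{0,1} keeps every argument non-negative
  k=0: (−1)^2·65.7267/(12)·0.9099^4·0.4148^2 = +0.645995
  k=1: (−1)^3·65.7267/(12)·0.9099^2·0.4148^4 = -0.134243
d^3_{0,-2}(0.8554) = +0.645995 -0.134243 = +0.511752
|D^3_{0,-2}|² = |d^3_{0,-2}(β)|² = (+0.511752)² = 0.261890 (the z-rotation phases have unit modulus)

P=0.2619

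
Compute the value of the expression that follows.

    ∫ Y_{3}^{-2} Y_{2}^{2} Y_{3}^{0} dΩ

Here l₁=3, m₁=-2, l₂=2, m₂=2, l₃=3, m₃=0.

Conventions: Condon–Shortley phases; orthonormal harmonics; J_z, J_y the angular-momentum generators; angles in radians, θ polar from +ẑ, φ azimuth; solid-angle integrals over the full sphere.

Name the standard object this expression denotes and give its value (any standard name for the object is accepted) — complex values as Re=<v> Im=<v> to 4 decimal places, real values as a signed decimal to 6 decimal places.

This is a Gaunt coefficient — the integral of a triple product of spherical harmonics over the sphere.
Checks pass: Σm=0; 8 even; l₃=3∈[1,5].
(2·3+1)(2·2+1)(2·3+1) = 245
Δ: 2! 4! 2! / 9! → 1/3780
sum: t=0:+1/24 t=1:−1/4 t=2:+1/24 = -1/6
3j²(3 2 3; 0 0 0) = Δ·Π!·Σ² = 4/105  (sign +1)
sum: t=2:+1/24 = 1/24
3j²(3 2 3; -2 2 0) = Δ·Π!·Σ² = 1/21  (sign -1)
combine: 4πI² = 245·4/105·1/21 = 4/9
take √, sign -1: I = -0.18806319

Gaunt coefficient, -0.188063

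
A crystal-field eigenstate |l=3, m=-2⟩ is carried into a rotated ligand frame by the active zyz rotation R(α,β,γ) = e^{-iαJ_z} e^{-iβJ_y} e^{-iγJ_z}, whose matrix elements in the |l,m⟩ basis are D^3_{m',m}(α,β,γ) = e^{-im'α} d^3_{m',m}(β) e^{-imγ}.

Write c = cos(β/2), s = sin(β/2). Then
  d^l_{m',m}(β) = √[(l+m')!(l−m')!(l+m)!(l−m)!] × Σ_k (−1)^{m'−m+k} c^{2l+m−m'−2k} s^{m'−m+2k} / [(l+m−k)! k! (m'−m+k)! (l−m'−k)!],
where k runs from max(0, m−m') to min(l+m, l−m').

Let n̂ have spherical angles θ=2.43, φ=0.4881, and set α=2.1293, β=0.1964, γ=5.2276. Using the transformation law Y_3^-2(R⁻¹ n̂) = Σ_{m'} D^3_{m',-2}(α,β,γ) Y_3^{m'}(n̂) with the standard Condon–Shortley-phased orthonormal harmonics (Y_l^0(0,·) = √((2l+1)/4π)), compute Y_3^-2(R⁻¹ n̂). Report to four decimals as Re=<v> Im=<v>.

Need the full column D^3_{m',-2} for m'=−3..3 at α=2.1293, β=0.1964, γ=5.2276.
cos(β/2)=0.995182, sin(β/2)=0.098042
d^3_{-3,-2}: single k=1 term ⇒ +0.234424;  D = -0.098929-0.212527i
d^3_{-2,-2}: k∈[0..1] ⇒ +0.971439 -0.047142 = +0.924298;  D = -0.503931+0.774841i
d^3_{-1,-2}: k∈[0..1] ⇒ -0.302640 +0.005875 = -0.296765;  D = -0.296717-0.005380i
d^3_{0,-2}: k∈[0..1] ⇒ +0.051641 -0.000501 = +0.051140;  D = -0.026309-0.043854i
d^3_{1,-2}: k∈[0..1] ⇒ -0.005875 +0.000029 = -0.005846;  D = +0.002658-0.005207i
d^3_{2,-2}: k∈[0..1] ⇒ +0.000458 -0.000001 = +0.000457;  D = +0.000455-0.000039i
d^3_{3,-2}: single k=0 term ⇒ -0.000022;  D = +0.000013+0.000018i
Y_3^{m'}(θ=2.43,φ=0.4881) and Σ D·Y over m':
  (-0.0989-0.2125i)·(+0.0124-0.1155i)  (-0.5039+0.7748i)·(-0.1849+0.2734i)  (-0.2967-0.0054i)·(+0.3481-0.1848i)  (-0.0263-0.0439i)·(+0.0374+0.0000i)  (+0.0027-0.0052i)·(-0.3481-0.1848i)  (+0.0005-0.0000i)·(-0.1849-0.2734i)  (+0.0000+0.0000i)·(-0.0124-0.1155i)
Y_3^-2(R⁻¹ n̂) = -0.251720-0.219709i

Re=-0.2517 Im=-0.2197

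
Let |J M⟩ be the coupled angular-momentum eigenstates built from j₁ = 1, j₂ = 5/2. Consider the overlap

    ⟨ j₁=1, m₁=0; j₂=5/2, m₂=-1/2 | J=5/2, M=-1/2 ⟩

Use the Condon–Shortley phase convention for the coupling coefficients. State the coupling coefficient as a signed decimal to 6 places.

+√(1/35) = +0.169031

triangle: 1!×1!×4!/7! = 24/5040
(j±m)!: 1!×1!×2!×3!×2!×3! = 144
prefactor² = (2J+1)×Δ×N² = 144/35
  k=0: +1/(0!×1!×1!×2!×0!×2!) = 1/4
  k=1: −1/(1!×0!×0!×1!×1!×3!) = -1/6
Σ = 1/12  ⇒  CG² = 144/35×(1/12)² = 1/35
CG = +√(1/35) = +0.169031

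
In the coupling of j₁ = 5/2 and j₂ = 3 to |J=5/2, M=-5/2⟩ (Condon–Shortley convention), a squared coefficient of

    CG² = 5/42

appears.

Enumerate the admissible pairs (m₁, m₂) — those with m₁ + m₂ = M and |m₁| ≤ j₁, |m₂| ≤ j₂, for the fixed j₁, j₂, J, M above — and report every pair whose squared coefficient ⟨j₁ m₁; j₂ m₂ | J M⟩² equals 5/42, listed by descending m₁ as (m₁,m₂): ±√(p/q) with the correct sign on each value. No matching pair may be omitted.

(-5/2,0): −√(5/42)

Admissible pairs with m₁+m₂ = M = -5/2: (-5/2,0), (-3/2,-1), (-1/2,-2), (1/2,-3)
  (m₁,m₂)=(1/2,-3): CG² = 5/21, CG = +√(5/21)
  (m₁,m₂)=(-1/2,-2): CG² = 5/14, CG = −√(5/14)
  (m₁,m₂)=(-3/2,-1): CG² = 2/7, CG = +√(2/7)
  (m₁,m₂)=(-5/2,0): CG² = 5/42, CG = −√(5/42)   ← matches the target
Pairs with CG² = 5/42: (-5/2,0): −√(5/42)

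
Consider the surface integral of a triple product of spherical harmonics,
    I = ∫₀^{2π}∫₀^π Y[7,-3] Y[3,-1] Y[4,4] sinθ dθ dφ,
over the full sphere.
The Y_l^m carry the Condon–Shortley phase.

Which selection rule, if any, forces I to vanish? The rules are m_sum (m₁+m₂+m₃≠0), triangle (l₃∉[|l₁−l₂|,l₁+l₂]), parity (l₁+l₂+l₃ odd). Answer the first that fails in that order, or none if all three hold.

none

m₁+m₂+m₃ = -3 − 1 + 4 = 0  ✓
triangle: |7−3|=4 ≤ l₃=4 ≤ 7+3=10  ✓
parity: l₁+l₂+l₃ = 14 is even  ✓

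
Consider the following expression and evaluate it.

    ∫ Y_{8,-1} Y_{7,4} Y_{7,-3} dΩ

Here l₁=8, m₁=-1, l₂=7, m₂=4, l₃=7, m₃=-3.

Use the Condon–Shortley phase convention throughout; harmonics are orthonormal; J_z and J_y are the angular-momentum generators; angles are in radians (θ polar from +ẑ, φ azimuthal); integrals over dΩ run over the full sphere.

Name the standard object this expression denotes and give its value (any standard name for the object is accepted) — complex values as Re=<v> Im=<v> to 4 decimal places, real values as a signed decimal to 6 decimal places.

This is a Gaunt coefficient — the integral of a triple product of spherical harmonics over the sphere.
Checks pass: Σm=0; 22 even; l₃=7∈[1,15].
(2·8+1)(2·7+1)(2·7+1) = 3825
Δ: 8! 8! 6! / 23! → 1/22086194130
sum: t=1:−1/18289152000 t=2:+1/248832000 t=3:−1/24883200 t=4:+1/11943936 t=5:−1/24883200 t=6:+1/248832000 t=7:−1/18289152000 = 11/975421440
3j²(8 7 7; 0 0 0) = Δ·Π!·Σ² = 1750/289731  (sign -1)
sum: t=5:−1/298598400 t=6:+1/124416000 t=7:−1/348364800 t=8:+1/7315660800 = 143/73156608000
3j²(8 7 7; -1 4 -3) = Δ·Π!·Σ² = 1716/260015  (sign +1)
combine: 4πI² = 3825·1750/289731·1716/260015 = 495000/3246473
take √, sign -1: I = -0.11015184

Gaunt coefficient, -0.110152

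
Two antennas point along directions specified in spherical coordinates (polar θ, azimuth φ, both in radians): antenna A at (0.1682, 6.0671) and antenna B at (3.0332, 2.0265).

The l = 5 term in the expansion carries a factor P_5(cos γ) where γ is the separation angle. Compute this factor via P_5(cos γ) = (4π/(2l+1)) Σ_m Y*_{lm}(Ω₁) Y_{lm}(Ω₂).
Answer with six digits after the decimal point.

-0.874463

Term-by-term m-sum for l=5 (normalisation 4π/11 = 1.142397):
  m=-5: (+0.000029-0.000054i) × (-0.000005+0.000004i) = +0.000000+0.000000i  (running Σ = +0.000000+0.000000i)
  m=-4: (+0.000738-0.000865i) × (+0.000050+0.000194i) = +0.000000+0.000000i  (running Σ = +0.000000+0.000000i)
  m=-3: (+0.010024-0.007593i) × (+0.003386+0.000699i) = +0.000039-0.000019i  (running Σ = +0.000039-0.000019i)
  m=-2: (+0.081467-0.037577i) × (+0.023735-0.030621i) = +0.000783-0.003387i  (running Σ = +0.000822-0.003405i)
  m=-1: (+0.378734-0.083137i) × (-0.117035-0.238794i) = -0.064178-0.080709i  (running Σ = -0.063355-0.084115i)
  m=0: (+0.747150-0.000000i) × (-0.854919+0.000000i) = -0.638753+0.000000i  (running Σ = -0.702108-0.084115i)
  m=1: (-0.378734-0.083137i) × (+0.117035-0.238794i) = -0.064178+0.080709i  (running Σ = -0.766286-0.003405i)
  m=2: (+0.081467+0.037577i) × (+0.023735+0.030621i) = +0.000783+0.003387i  (running Σ = -0.765503-0.000019i)
  m=3: (-0.010024-0.007593i) × (-0.003386+0.000699i) = +0.000039+0.000019i  (running Σ = -0.765463+0.000000i)
  m=4: (+0.000738+0.000865i) × (+0.000050-0.000194i) = +0.000000-0.000000i  (running Σ = -0.765463+0.000000i)
  m=5: (-0.000029-0.000054i) × (+0.000005+0.000004i) = +0.000000-0.000000i  (running Σ = -0.765463+0.000000i)
Σ over m = -0.765463+0.000000i; ×(4π/11) → -0.874463+0.000000i. Real part: -0.874463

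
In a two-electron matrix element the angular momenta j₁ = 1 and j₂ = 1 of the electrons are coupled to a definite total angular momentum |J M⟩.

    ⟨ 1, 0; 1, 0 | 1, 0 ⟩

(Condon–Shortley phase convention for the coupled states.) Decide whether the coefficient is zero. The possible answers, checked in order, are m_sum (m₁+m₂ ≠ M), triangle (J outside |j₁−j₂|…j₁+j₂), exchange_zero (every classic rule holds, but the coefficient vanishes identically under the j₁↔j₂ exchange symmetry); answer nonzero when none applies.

m-sum: m₁+m₂ = 0+0 = 0, M = 0  ✓
triangle: |j₁−j₂| = 0 ≤ J = 1 ≤ j₁+j₂ = 2  ✓
exchange: j₁=j₂ and m₁=m₂, and (−1)^(j₁+j₂−J) = (−1)^1 = −1 forces ⟨j₁m₁;j₂m₂|JM⟩ = −⟨j₂m₂;j₁m₁|JM⟩ = −⟨j₁m₁;j₂m₂|JM⟩ ⇒ the coefficient vanishes identically
Racah sum check: Σ_k collapses to 0 ⇒ CG = 0

exchange_zero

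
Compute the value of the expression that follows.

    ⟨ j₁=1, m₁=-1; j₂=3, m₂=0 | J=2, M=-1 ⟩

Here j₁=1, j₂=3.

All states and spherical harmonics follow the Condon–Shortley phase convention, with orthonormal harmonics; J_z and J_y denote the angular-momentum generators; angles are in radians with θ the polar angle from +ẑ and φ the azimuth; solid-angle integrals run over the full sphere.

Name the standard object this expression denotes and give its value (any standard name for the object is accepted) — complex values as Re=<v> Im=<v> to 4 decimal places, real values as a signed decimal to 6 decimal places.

This is a Clebsch–Gordan (vector-coupling) coefficient.
j₁+j₂−J=2  J+j₁−j₂=0  J−j₁+j₂=4  j₁+j₂+J+1=7
(j₁±m₁, j₂±m₂, J±M) = (0,2,3,3,1,3)
P² = 144/7
sum k=2..2:
  [2] +1/12 = 1/12
S = 1/12
C² = P²·S² = 1/7 ; C = +0.377964

Clebsch–Gordan coefficient, +√(1/7) ≈ +0.377964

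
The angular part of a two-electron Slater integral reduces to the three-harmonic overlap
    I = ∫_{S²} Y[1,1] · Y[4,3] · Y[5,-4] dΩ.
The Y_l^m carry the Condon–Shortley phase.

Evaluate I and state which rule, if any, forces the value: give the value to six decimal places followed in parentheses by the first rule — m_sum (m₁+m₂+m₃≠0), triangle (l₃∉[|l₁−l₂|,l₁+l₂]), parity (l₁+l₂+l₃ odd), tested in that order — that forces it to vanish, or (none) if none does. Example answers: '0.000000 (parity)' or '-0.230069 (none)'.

m-sum 0 ✓  L=10 even ✓  3≤5≤5 ✓
Π(2lᵢ+1) = 3×9×11 = 297
triangle coeff Δ(1,4,5) = 1/495
Σ_t [0,0]: t=0:+1/576 = 1/576
(3j)²=5/99 [(1 4 5; 0 0 0)], sign=-1
Σ_t [0,0]: t=0:+1/10080 = 1/10080
(3j)²=4/55 [(1 4 5; 1 3 -4)], sign=-1
⇒ 4πI² = 12/11
I = (+1)√(12/11/(4π)) = 0.29463840
No selection rule forces the value: the integral is nonzero (none).

0.294638 (none)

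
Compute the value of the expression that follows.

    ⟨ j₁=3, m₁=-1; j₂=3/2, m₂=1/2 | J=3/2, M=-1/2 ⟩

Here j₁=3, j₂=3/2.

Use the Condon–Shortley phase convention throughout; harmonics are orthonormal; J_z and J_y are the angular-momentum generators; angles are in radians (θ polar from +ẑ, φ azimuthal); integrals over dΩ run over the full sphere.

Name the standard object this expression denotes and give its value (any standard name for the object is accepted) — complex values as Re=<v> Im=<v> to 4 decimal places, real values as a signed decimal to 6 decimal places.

This is a Clebsch–Gordan (vector-coupling) coefficient.
triangle: 3!*3!*0!/7! = 36/5040
(j±m)!: 2!*4!*2!*1!*1!*2! = 192
prefactor² = (2J+1)*Δ*N² = 192/35
  k=2: +1/(2!*1!*2!*0!*1!*0!) = 1/4
Σ = 1/4  ⇒  CG² = 192/35*(1/4)² = 12/35
CG = +√(12/35) = +0.585540

Clebsch–Gordan coefficient, +√(12/35) ≈ +0.585540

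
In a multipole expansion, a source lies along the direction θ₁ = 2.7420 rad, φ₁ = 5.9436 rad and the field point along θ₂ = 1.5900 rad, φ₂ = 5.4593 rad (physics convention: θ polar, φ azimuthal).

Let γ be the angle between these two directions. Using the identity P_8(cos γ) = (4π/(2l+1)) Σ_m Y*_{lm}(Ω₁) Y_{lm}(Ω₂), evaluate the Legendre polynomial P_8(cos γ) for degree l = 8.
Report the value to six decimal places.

-0.283150

Term-by-term m-sum for l=8 (normalisation 4π/17 = 0.739198):
  term(m=-8) = -0.000103-0.000093i   from Y*(Ω₁)=-0.000246-0.000112i, Y(Ω₂)=+0.490466+0.155973i
  term(m=-7) = -0.000098-0.000025i   from Y*(Ω₁)=+0.001849+0.001773i, Y(Ω₂)=-0.034391+0.019508i
  term(m=-6) = +0.005566-0.001337i   from Y*(Ω₁)=-0.006888-0.013672i, Y(Ω₂)=-0.085581+0.363995i
  term(m=-5) = +0.002281-0.002001i   from Y*(Ω₁)=+0.008236+0.064432i, Y(Ω₂)=-0.026105-0.038740i
  term(m=-4) = -0.023934+0.062372i   from Y*(Ω₁)=+0.042075-0.195053i, Y(Ω₂)=-0.330845-0.051339i
  term(m=-3) = +0.002521+0.021282i   from Y*(Ω₁)=-0.224200+0.364011i, Y(Ω₂)=+0.039295-0.031127i
  term(m=-2) = -0.100566-0.146307i   from Y*(Ω₁)=+0.433705-0.350126i, Y(Ω₂)=+0.024493-0.317569i
  term(m=-1) = -0.009859-0.005187i   from Y*(Ω₁)=-0.203563+0.071913i, Y(Ω₂)=+0.035056+0.037864i
  term(m=+0) = -0.134663-0.000000i   from Y*(Ω₁)=-0.429104-0.000000i, Y(Ω₂)=+0.313824+0.000000i
  term(m=+1) = -0.009859+0.005187i   from Y*(Ω₁)=+0.203563+0.071913i, Y(Ω₂)=-0.035056+0.037864i
  term(m=+2) = -0.100566+0.146307i   from Y*(Ω₁)=+0.433705+0.350126i, Y(Ω₂)=+0.024493+0.317569i
  term(m=+3) = +0.002521-0.021282i   from Y*(Ω₁)=+0.224200+0.364011i, Y(Ω₂)=-0.039295-0.031127i
  term(m=+4) = -0.023934-0.062372i   from Y*(Ω₁)=+0.042075+0.195053i, Y(Ω₂)=-0.330845+0.051339i
  term(m=+5) = +0.002281+0.002001i   from Y*(Ω₁)=-0.008236+0.064432i, Y(Ω₂)=+0.026105-0.038740i
  term(m=+6) = +0.005566+0.001337i   from Y*(Ω₁)=-0.006888+0.013672i, Y(Ω₂)=-0.085581-0.363995i
  term(m=+7) = -0.000098+0.000025i   from Y*(Ω₁)=-0.001849+0.001773i, Y(Ω₂)=+0.034391+0.019508i
  term(m=+8) = -0.000103+0.000093i   from Y*(Ω₁)=-0.000246+0.000112i, Y(Ω₂)=+0.490466-0.155973i
Accumulated sum -0.383050-0.000000i; after 4π/(2l+1) scaling, -0.283150-0.000000i ⇒ P_8 = -0.283150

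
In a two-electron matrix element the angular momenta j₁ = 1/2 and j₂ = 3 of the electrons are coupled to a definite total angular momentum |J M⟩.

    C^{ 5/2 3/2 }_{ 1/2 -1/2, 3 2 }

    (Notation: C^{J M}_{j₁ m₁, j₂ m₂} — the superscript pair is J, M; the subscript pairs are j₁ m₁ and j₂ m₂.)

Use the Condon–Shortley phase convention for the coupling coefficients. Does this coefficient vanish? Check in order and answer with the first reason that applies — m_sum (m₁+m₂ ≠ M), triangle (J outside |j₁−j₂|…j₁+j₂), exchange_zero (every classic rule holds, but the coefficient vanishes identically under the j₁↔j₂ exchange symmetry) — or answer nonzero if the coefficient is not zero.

nonzero

m-sum: m₁+m₂ = -1/2+2 = 3/2, M = 3/2  ✓
triangle: |j₁−j₂| = 5/2 ≤ J = 5/2 ≤ j₁+j₂ = 7/2  ✓
exchange: j₁≠j₂ or m₁≠m₂ — the exchange symmetry imposes no constraint here
value check: CG = −√(5/7) = -0.845154 ≠ 0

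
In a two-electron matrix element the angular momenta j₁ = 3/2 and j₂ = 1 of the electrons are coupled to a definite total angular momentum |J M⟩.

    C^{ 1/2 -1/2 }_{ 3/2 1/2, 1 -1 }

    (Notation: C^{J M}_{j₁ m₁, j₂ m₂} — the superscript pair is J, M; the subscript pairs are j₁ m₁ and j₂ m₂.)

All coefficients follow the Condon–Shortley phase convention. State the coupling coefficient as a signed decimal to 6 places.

√[2·2!1!0!/4! · 2!1!0!2!0!1!] = √(2/3)
  +(−1)^0/∏(0,2,1,0,0,0)! = 1/2  (running 1/2)
⟨..|..⟩ = √(2/3)·(1/2) = +0.408248

+0.408248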